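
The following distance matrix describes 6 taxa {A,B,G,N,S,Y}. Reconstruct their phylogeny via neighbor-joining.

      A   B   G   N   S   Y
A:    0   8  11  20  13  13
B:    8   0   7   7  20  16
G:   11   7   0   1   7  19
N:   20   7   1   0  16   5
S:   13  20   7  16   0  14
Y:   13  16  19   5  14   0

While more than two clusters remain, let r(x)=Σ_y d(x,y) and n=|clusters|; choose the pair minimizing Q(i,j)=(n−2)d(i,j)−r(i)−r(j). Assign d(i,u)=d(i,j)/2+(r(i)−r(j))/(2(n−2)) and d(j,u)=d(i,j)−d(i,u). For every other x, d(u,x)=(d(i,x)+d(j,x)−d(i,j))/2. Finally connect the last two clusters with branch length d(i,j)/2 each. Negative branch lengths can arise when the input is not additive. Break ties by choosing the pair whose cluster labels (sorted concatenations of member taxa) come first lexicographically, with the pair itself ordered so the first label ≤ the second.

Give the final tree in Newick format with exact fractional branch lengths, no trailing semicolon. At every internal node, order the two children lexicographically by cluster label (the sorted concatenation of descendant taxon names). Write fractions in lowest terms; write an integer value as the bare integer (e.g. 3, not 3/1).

step 1: merge (N,Y) at d=5, Q=-96; branch lengths N→1/4, Y→19/4; new cluster NY
  updated: d(A,NY)=14, d(B,NY)=9, d(G,NY)=15/2, d(NY,S)=25/2
step 2: merge (A,B) at d=8, Q=-66; branch lengths A→13/3, B→11/3; new cluster AB
  updated: d(AB,G)=5, d(AB,NY)=15/2, d(AB,S)=25/2
step 3: merge (AB,NY) at d=15/2, Q=-75/2; branch lengths AB→25/8, NY→35/8; new cluster ABNY
  updated: d(ABNY,G)=5/2, d(ABNY,S)=35/4
step 4: merge (ABNY,G) at d=5/2, Q=-73/4; branch lengths ABNY→17/8, G→3/8; new cluster ABGNY
  updated: d(ABGNY,S)=53/8
step 5: merge (ABGNY,S) at d=53/8; branch lengths ABGNY→53/16, S→53/16; new cluster ABGNSY
final tree: ((((A:13/3,B:11/3):25/8,(N:1/4,Y:19/4):35/8):17/8,G:3/8):53/16,S:53/16)
total length: 237/8

((((A:13/3,B:11/3):25/8,(N:1/4,Y:19/4):35/8):17/8,G:3/8):53/16,S:53/16)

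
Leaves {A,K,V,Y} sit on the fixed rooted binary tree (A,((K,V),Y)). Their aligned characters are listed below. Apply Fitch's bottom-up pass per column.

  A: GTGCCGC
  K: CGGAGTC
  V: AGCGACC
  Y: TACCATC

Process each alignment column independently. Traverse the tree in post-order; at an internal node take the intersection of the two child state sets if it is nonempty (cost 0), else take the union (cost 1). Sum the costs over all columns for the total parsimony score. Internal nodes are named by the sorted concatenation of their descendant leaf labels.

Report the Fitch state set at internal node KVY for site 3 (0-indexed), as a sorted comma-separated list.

A,C,G

KV@0: {C} ∪ {A} = {A,C} (union, +1)
KVY@0: {A,C} ∪ {T} = {A,C,T} (union, +1)
AKVY@0: {G} ∪ {A,C,T} = {A,C,G,T} (union, +1)
KV@1: {G} ∩ {G} = {G} (intersection, +0)
KVY@1: {G} ∪ {A} = {A,G} (union, +1)
AKVY@1: {T} ∪ {A,G} = {A,G,T} (union, +1)
KV@2: {G} ∪ {C} = {C,G} (union, +1)
KVY@2: {C,G} ∩ {C} = {C} (intersection, +0)
AKVY@2: {G} ∪ {C} = {C,G} (union, +1)
KV@3: {A} ∪ {G} = {A,G} (union, +1)
KVY@3: {A,G} ∪ {C} = {A,C,G} (union, +1)
AKVY@3: {C} ∩ {A,C,G} = {C} (intersection, +0)
KV@4: {G} ∪ {A} = {A,G} (union, +1)
KVY@4: {A,G} ∩ {A} = {A} (intersection, +0)
AKVY@4: {C} ∪ {A} = {A,C} (union, +1)
KV@5: {T} ∪ {C} = {C,T} (union, +1)
KVY@5: {C,T} ∩ {T} = {T} (intersection, +0)
AKVY@5: {G} ∪ {T} = {G,T} (union, +1)
KV@6: {C} ∩ {C} = {C} (intersection, +0)
KVY@6: {C} ∩ {C} = {C} (intersection, +0)
AKVY@6: {C} ∩ {C} = {C} (intersection, +0)
per-site changes: [3, 2, 2, 2, 2, 2, 0]; total = 13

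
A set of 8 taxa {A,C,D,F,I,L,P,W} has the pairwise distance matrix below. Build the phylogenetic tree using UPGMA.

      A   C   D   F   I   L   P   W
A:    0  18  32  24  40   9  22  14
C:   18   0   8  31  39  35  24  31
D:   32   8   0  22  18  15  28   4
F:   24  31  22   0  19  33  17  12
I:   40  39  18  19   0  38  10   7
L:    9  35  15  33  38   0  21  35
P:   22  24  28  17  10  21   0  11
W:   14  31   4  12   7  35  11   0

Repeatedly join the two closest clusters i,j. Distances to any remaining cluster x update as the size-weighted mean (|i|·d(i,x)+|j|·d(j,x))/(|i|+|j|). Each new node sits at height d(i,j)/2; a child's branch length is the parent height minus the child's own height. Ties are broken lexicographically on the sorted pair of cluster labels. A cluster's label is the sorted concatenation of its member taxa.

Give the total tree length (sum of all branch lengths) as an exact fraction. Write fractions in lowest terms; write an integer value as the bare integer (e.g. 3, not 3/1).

2059/30

iteration 1: select D,W (d=4); attach at lengths (2, 2); label the merged cluster DW
  updated: d(A,DW)=23, d(C,DW)=39/2, d(DW,F)=17, d(DW,I)=25/2, d(DW,L)=25, d(DW,P)=39/2
iteration 2: select A,L (d=9); attach at lengths (9/2, 9/2); label the merged cluster AL
  updated: d(AL,C)=53/2, d(AL,DW)=24, d(AL,F)=57/2, d(AL,I)=39, d(AL,P)=43/2
iteration 3: select I,P (d=10); attach at lengths (5, 5); label the merged cluster IP
  updated: d(AL,IP)=121/4, d(C,IP)=63/2, d(DW,IP)=16, d(F,IP)=18
iteration 4: select DW,IP (d=16); attach at lengths (6, 3); label the merged cluster DIPW
  updated: d(AL,DIPW)=217/8, d(C,DIPW)=51/2, d(DIPW,F)=35/2
iteration 5: select DIPW,F (d=35/2); attach at lengths (3/4, 35/4); label the merged cluster DFIPW
  updated: d(AL,DFIPW)=137/5, d(C,DFIPW)=133/5
iteration 6: select AL,C (d=53/2); attach at lengths (35/4, 53/4); label the merged cluster ACL
  updated: d(ACL,DFIPW)=407/15
iteration 7: select ACL,DFIPW (d=407/15); attach at lengths (19/60, 289/60); label the merged cluster ACDFILPW
final tree: (((A:9/2,L:9/2):35/4,C:53/4):19/60,(((D:2,W:2):6,(I:5,P:5):3):3/4,F:35/4):289/60)
total length: 2059/30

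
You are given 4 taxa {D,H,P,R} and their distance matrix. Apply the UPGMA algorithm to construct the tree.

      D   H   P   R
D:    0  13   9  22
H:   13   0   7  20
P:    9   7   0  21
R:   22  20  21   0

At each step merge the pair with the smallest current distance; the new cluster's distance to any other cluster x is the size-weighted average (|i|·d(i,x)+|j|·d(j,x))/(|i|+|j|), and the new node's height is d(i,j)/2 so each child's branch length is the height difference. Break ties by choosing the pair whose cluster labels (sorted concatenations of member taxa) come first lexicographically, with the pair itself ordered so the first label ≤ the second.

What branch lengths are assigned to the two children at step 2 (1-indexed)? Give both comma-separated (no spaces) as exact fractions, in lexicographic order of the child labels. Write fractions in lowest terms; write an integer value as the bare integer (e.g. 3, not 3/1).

11/2,2

1. join H+P (d=7) ⇒ HP; edges |H|=7/2, |P|=7/2
  updated: d(D,HP)=11, d(HP,R)=41/2
2. join D+HP (d=11) ⇒ DHP; edges |D|=11/2, |HP|=2
  updated: d(DHP,R)=21
3. join DHP+R (d=21) ⇒ DHPR; edges |DHP|=5, |R|=21/2
final tree: ((D:11/2,(H:7/2,P:7/2):2):5,R:21/2)
total length: 30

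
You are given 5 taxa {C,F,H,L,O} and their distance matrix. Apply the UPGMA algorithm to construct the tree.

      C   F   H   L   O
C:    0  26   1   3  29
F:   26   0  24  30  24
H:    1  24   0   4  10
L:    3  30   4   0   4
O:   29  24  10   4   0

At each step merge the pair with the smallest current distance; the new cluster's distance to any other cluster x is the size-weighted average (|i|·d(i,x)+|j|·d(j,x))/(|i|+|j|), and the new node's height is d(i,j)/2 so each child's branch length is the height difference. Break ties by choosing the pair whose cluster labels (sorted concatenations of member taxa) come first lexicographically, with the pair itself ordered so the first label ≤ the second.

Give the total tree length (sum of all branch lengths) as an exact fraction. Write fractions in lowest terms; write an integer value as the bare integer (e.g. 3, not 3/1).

425/12

step 1: merge (C,H) at d=1; branch lengths C→1/2, H→1/2; new cluster CH
  updated: d(CH,F)=25, d(CH,L)=7/2, d(CH,O)=39/2
step 2: merge (CH,L) at d=7/2; branch lengths CH→5/4, L→7/4; new cluster CHL
  updated: d(CHL,F)=80/3, d(CHL,O)=43/3
step 3: merge (CHL,O) at d=43/3; branch lengths CHL→65/12, O→43/6; new cluster CHLO
  updated: d(CHLO,F)=26
step 4: merge (CHLO,F) at d=26; branch lengths CHLO→35/6, F→13; new cluster CFHLO
final tree: ((((C:1/2,H:1/2):5/4,L:7/4):65/12,O:43/6):35/6,F:13)
total length: 425/12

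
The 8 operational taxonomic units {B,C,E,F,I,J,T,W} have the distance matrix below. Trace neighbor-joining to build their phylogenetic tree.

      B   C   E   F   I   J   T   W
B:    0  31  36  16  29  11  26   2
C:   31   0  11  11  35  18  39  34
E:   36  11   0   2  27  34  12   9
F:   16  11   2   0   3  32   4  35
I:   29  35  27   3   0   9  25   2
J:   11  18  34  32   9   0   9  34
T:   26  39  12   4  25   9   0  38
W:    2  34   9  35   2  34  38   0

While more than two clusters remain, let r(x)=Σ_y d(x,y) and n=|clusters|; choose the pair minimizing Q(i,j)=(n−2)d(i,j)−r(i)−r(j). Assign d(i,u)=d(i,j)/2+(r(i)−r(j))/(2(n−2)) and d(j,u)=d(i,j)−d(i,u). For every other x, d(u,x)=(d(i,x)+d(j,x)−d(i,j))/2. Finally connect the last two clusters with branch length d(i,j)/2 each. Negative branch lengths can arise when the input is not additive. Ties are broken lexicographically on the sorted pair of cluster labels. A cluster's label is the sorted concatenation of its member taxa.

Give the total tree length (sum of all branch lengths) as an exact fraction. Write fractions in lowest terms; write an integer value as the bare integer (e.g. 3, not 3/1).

1. join B+W (d=2, Q=-293) ⇒ BW; edges |B|=3/4, |W|=5/4
  updated: d(BW,C)=63/2, d(BW,E)=43/2, d(BW,F)=49/2, d(BW,I)=29/2, d(BW,J)=43/2, d(BW,T)=31
2. join J+T (d=9, Q=-397/2) ⇒ JT; edges |J|=97/20, |T|=83/20
  updated: d(BW,JT)=87/4, d(C,JT)=24, d(E,JT)=37/2, d(F,JT)=27/2, d(I,JT)=25/2
3. join C+E (d=11, Q=-297/2) ⇒ CE; edges |C|=153/16, |E|=23/16
  updated: d(BW,CE)=21, d(CE,F)=1, d(CE,I)=51/2, d(CE,JT)=63/4
4. join CE+F (d=1, Q=-409/4) ⇒ CEF; edges |CE|=97/24, |F|=-73/24
  updated: d(BW,CEF)=89/4, d(CEF,I)=55/4, d(CEF,JT)=113/8
5. join BW+I (d=29/2, Q=-281/4) ⇒ BIW; edges |BW|=187/16, |I|=45/16
  updated: d(BIW,CEF)=43/4, d(BIW,JT)=79/8
6. join BIW+CEF (d=43/4, Q=-139/4) ⇒ BCEFIW; edges |BIW|=13/4, |CEF|=15/2
  updated: d(BCEFIW,JT)=53/8
7. join BCEFIW+JT (d=53/8) ⇒ BCEFIJTW; edges |BCEFIW|=53/16, |JT|=53/16
final tree: ((((B:3/4,W:5/4):187/16,I:45/16):13/4,((C:153/16,E:23/16):97/24,F:-73/24):15/2):53/16,(J:97/20,T:83/20):53/16)
total length: 439/8

439/8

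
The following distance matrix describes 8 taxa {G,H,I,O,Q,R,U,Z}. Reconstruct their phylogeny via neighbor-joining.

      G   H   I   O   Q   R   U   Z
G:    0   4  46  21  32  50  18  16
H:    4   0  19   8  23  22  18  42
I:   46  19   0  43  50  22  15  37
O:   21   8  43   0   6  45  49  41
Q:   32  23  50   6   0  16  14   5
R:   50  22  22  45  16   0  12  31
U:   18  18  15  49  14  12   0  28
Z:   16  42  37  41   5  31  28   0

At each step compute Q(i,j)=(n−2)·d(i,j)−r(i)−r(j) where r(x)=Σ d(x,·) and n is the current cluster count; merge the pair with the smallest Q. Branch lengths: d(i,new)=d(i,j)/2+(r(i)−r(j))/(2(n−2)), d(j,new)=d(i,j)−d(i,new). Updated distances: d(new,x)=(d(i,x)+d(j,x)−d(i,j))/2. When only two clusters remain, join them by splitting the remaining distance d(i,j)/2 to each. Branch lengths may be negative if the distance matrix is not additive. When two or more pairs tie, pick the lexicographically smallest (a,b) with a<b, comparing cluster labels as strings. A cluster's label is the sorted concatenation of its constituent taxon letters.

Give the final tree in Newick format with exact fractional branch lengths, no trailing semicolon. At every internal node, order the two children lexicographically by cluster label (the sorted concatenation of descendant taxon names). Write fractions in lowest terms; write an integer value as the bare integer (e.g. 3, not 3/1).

(((((G:6,H:-2):63/8,((O:103/12,Q:-31/12):145/16,Z:175/16):29/8):165/16,U:17/16):23/16,I:203/16):149/32,R:149/32)

1. join O+Q (d=6, Q=-323) ⇒ OQ; edges |O|=103/12, |Q|=-31/12
  updated: d(G,OQ)=47/2, d(H,OQ)=25/2, d(I,OQ)=87/2, d(OQ,R)=55/2, d(OQ,U)=57/2, d(OQ,Z)=20
2. join G+H (d=4, Q=-255) ⇒ GH; edges |G|=6, |H|=-2
  updated: d(GH,I)=61/2, d(GH,OQ)=16, d(GH,R)=34, d(GH,U)=16, d(GH,Z)=27
3. join OQ+Z (d=20, Q=-397/2) ⇒ OQZ; edges |OQ|=145/16, |Z|=175/16
  updated: d(GH,OQZ)=23/2, d(I,OQZ)=121/4, d(OQZ,R)=77/4, d(OQZ,U)=73/4
4. join GH+OQZ (d=23/2, Q=-547/4) ⇒ GHOQZ; edges |GH|=63/8, |OQZ|=29/8
  updated: d(GHOQZ,I)=197/8, d(GHOQZ,R)=167/8, d(GHOQZ,U)=91/8
5. join GHOQZ+U (d=91/8, Q=-145/2) ⇒ GHOQUZ; edges |GHOQZ|=165/16, |U|=17/16
  updated: d(GHOQUZ,I)=113/8, d(GHOQUZ,R)=43/4
6. join GHOQUZ+I (d=113/8, Q=-375/8) ⇒ GHIOQUZ; edges |GHOQUZ|=23/16, |I|=203/16
  updated: d(GHIOQUZ,R)=149/16
7. join GHIOQUZ+R (d=149/16) ⇒ GHIOQRUZ; edges |GHIOQUZ|=149/32, |R|=149/32
final tree: (((((G:6,H:-2):63/8,((O:103/12,Q:-31/12):145/16,Z:175/16):29/8):165/16,U:17/16):23/16,I:203/16):149/32,R:149/32)
total length: 1221/16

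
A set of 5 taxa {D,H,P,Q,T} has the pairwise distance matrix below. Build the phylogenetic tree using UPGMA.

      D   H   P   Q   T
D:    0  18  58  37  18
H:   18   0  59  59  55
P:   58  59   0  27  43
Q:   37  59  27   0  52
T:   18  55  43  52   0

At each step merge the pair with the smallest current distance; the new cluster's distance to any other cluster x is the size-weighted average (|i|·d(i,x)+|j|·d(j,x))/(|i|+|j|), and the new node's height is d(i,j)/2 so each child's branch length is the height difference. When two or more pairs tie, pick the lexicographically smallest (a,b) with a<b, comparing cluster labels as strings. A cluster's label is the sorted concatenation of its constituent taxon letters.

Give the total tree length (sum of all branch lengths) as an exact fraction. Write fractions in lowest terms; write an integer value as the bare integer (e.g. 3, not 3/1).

1105/12

1. join D+H (d=18) ⇒ DH; edges |D|=9, |H|=9
  updated: d(DH,P)=117/2, d(DH,Q)=48, d(DH,T)=73/2
2. join P+Q (d=27) ⇒ PQ; edges |P|=27/2, |Q|=27/2
  updated: d(DH,PQ)=213/4, d(PQ,T)=95/2
3. join DH+T (d=73/2) ⇒ DHT; edges |DH|=37/4, |T|=73/4
  updated: d(DHT,PQ)=154/3
4. join DHT+PQ (d=154/3) ⇒ DHPQT; edges |DHT|=89/12, |PQ|=73/6
final tree: (((D:9,H:9):37/4,T:73/4):89/12,(P:27/2,Q:27/2):73/6)
total length: 1105/12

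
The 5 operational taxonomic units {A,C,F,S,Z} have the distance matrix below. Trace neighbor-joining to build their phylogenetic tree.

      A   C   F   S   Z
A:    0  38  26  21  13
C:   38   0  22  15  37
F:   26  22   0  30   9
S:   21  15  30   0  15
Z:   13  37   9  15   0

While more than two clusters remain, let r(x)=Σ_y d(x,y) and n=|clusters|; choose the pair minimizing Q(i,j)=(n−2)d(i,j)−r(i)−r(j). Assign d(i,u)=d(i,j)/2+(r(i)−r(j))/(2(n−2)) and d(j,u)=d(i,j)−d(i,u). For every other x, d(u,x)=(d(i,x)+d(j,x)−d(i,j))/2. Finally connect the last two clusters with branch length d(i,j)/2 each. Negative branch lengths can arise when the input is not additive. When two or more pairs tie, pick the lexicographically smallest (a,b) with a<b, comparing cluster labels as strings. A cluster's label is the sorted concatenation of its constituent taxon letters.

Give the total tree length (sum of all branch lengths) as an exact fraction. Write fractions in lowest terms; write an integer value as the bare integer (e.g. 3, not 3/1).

99/2

step 1: merge (C,S) at d=15, Q=-148; branch lengths C→38/3, S→7/3; new cluster CS
  updated: d(A,CS)=22, d(CS,F)=37/2, d(CS,Z)=37/2
step 2: merge (A,CS) at d=22, Q=-76; branch lengths A→23/2, CS→21/2; new cluster ACS
  updated: d(ACS,F)=45/4, d(ACS,Z)=19/4
step 3: merge (ACS,F) at d=45/4, Q=-25; branch lengths ACS→7/2, F→31/4; new cluster ACFS
  updated: d(ACFS,Z)=5/4
step 4: merge (ACFS,Z) at d=5/4; branch lengths ACFS→5/8, Z→5/8; new cluster ACFSZ
final tree: (((A:23/2,(C:38/3,S:7/3):21/2):7/2,F:31/4):5/8,Z:5/8)
total length: 99/2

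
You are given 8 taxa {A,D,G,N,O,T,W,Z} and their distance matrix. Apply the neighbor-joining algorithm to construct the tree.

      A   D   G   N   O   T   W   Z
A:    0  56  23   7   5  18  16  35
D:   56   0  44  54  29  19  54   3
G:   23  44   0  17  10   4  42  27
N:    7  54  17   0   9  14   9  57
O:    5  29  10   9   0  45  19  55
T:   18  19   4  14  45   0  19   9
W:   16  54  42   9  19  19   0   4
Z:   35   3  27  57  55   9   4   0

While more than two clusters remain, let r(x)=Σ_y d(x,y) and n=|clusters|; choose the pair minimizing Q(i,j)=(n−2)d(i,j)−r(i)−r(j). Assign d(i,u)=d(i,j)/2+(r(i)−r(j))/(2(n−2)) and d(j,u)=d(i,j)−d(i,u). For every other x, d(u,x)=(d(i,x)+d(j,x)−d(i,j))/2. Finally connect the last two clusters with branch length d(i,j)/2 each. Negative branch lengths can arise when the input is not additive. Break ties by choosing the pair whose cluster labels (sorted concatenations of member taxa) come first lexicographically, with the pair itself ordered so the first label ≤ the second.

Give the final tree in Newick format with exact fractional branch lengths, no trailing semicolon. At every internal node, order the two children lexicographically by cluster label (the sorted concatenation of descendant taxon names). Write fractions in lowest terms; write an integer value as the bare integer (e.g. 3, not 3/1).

(((A:65/32,O:95/32):43/16,(((D:29/4,Z:-17/4):65/4,T:-15/4):65/8,G:37/8):12):49/32,(N:7/48,W:425/48):49/32)

iteration 1: select D,Z (d=3, Q=-431); attach at lengths (29/4, -17/4); label the merged cluster DZ
  updated: d(A,DZ)=44, d(DZ,G)=34, d(DZ,N)=54, d(DZ,O)=81/2, d(DZ,T)=25/2, d(DZ,W)=55/2
iteration 2: select DZ,T (d=25/2, Q=-525/2); attach at lengths (65/4, -15/4); label the merged cluster DTZ
  updated: d(A,DTZ)=99/4, d(DTZ,G)=51/4, d(DTZ,N)=111/4, d(DTZ,O)=73/2, d(DTZ,W)=17
iteration 3: select DTZ,G (d=51/4, Q=-345/2); attach at lengths (65/8, 37/8); label the merged cluster DGTZ
  updated: d(A,DGTZ)=35/2, d(DGTZ,N)=16, d(DGTZ,O)=135/8, d(DGTZ,W)=185/8
iteration 4: select N,W (d=9, Q=-649/8); attach at lengths (7/48, 425/48); label the merged cluster NW
  updated: d(A,NW)=7, d(DGTZ,NW)=241/16, d(NW,O)=19/2
iteration 5: select A,O (d=5, Q=-407/8); attach at lengths (65/32, 95/32); label the merged cluster AO
  updated: d(AO,DGTZ)=235/16, d(AO,NW)=23/4
iteration 6: select AO,DGTZ (d=235/16, Q=-71/2); attach at lengths (43/16, 12); label the merged cluster ADGOTZ
  updated: d(ADGOTZ,NW)=49/16
iteration 7: select ADGOTZ,NW (d=49/16); attach at lengths (49/32, 49/32); label the merged cluster ADGNOTWZ
final tree: (((A:65/32,O:95/32):43/16,(((D:29/4,Z:-17/4):65/4,T:-15/4):65/8,G:37/8):12):49/32,(N:7/48,W:425/48):49/32)
total length: 60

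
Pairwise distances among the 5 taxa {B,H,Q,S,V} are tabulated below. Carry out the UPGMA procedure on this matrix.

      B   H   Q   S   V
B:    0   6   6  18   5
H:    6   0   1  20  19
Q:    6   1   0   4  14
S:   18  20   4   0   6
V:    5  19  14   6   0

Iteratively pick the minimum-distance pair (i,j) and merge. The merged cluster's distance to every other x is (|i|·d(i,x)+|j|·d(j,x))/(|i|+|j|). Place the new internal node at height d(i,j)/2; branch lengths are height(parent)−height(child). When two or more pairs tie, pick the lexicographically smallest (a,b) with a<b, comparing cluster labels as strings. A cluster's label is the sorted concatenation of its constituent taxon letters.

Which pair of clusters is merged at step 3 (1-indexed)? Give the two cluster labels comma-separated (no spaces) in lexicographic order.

BV,HQ

1. join H+Q (d=1) ⇒ HQ; edges |H|=1/2, |Q|=1/2
  updated: d(B,HQ)=6, d(HQ,S)=12, d(HQ,V)=33/2
2. join B+V (d=5) ⇒ BV; edges |B|=5/2, |V|=5/2
  updated: d(BV,HQ)=45/4, d(BV,S)=12
3. join BV+HQ (d=45/4) ⇒ BHQV; edges |BV|=25/8, |HQ|=41/8
  updated: d(BHQV,S)=12
4. join BHQV+S (d=12) ⇒ BHQSV; edges |BHQV|=3/8, |S|=6
final tree: (((B:5/2,V:5/2):25/8,(H:1/2,Q:1/2):41/8):3/8,S:6)
total length: 165/8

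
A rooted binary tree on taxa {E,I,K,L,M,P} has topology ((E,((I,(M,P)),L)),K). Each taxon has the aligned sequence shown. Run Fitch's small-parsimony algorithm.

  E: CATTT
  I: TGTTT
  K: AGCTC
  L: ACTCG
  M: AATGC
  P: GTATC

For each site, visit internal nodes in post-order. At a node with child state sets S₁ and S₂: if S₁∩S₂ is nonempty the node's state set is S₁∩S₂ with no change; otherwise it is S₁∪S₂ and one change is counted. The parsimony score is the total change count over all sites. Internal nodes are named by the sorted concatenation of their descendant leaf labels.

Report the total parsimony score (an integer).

MP@0: {A} ∪ {G} = {A,G} (union, +1)
IMP@0: {T} ∪ {A,G} = {A,G,T} (union, +1)
ILMP@0: {A,G,T} ∩ {A} = {A} (intersection, +0)
EILMP@0: {C} ∪ {A} = {A,C} (union, +1)
EIKLMP@0: {A,C} ∩ {A} = {A} (intersection, +0)
MP@1: {A} ∪ {T} = {A,T} (union, +1)
IMP@1: {G} ∪ {A,T} = {A,G,T} (union, +1)
ILMP@1: {A,G,T} ∪ {C} = {A,C,G,T} (union, +1)
EILMP@1: {A} ∩ {A,C,G,T} = {A} (intersection, +0)
EIKLMP@1: {A} ∪ {G} = {A,G} (union, +1)
MP@2: {T} ∪ {A} = {A,T} (union, +1)
IMP@2: {T} ∩ {A,T} = {T} (intersection, +0)
ILMP@2: {T} ∩ {T} = {T} (intersection, +0)
EILMP@2: {T} ∩ {T} = {T} (intersection, +0)
EIKLMP@2: {T} ∪ {C} = {C,T} (union, +1)
MP@3: {G} ∪ {T} = {G,T} (union, +1)
IMP@3: {T} ∩ {G,T} = {T} (intersection, +0)
ILMP@3: {T} ∪ {C} = {C,T} (union, +1)
EILMP@3: {T} ∩ {C,T} = {T} (intersection, +0)
EIKLMP@3: {T} ∩ {T} = {T} (intersection, +0)
MP@4: {C} ∩ {C} = {C} (intersection, +0)
IMP@4: {T} ∪ {C} = {C,T} (union, +1)
ILMP@4: {C,T} ∪ {G} = {C,G,T} (union, +1)
EILMP@4: {T} ∩ {C,G,T} = {T} (intersection, +0)
EIKLMP@4: {T} ∪ {C} = {C,T} (union, +1)
per-site changes: [3, 4, 2, 2, 3]; total = 14

14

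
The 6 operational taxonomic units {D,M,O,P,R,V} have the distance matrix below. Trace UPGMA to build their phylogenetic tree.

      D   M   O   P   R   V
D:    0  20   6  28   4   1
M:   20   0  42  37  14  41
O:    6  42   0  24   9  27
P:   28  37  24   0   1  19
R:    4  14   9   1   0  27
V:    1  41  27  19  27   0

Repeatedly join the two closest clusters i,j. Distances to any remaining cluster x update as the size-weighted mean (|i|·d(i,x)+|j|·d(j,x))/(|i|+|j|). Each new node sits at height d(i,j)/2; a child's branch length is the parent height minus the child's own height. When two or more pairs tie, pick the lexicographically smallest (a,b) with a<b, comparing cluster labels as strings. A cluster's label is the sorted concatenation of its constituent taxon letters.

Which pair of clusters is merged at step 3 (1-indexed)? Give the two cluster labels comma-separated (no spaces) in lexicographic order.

DV,O

1. join D+V (d=1) ⇒ DV; edges |D|=1/2, |V|=1/2
  updated: d(DV,M)=61/2, d(DV,O)=33/2, d(DV,P)=47/2, d(DV,R)=31/2
2. join P+R (d=1) ⇒ PR; edges |P|=1/2, |R|=1/2
  updated: d(DV,PR)=39/2, d(M,PR)=51/2, d(O,PR)=33/2
3. join DV+O (d=33/2) ⇒ DOV; edges |DV|=31/4, |O|=33/4
  updated: d(DOV,M)=103/3, d(DOV,PR)=37/2
4. join DOV+PR (d=37/2) ⇒ DOPRV; edges |DOV|=1, |PR|=35/4
  updated: d(DOPRV,M)=154/5
5. join DOPRV+M (d=154/5) ⇒ DMOPRV; edges |DOPRV|=123/20, |M|=77/5
final tree: ((((D:1/2,V:1/2):31/4,O:33/4):1,(P:1/2,R:1/2):35/4):123/20,M:77/5)
total length: 493/10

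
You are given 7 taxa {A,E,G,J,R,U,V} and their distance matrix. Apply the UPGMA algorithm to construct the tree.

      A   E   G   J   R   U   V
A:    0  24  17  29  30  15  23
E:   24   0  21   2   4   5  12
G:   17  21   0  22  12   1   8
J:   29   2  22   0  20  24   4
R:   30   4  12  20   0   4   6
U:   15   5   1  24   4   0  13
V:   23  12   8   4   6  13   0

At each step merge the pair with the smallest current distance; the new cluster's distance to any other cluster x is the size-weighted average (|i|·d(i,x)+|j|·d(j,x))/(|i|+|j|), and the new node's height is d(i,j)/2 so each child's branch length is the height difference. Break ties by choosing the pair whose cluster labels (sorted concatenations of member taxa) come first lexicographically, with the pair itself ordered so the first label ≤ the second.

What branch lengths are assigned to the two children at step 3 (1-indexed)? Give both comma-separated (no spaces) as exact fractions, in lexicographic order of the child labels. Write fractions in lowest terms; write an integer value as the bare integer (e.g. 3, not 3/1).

1. join G+U (d=1) ⇒ GU; edges |G|=1/2, |U|=1/2
  updated: d(A,GU)=16, d(E,GU)=13, d(GU,J)=23, d(GU,R)=8, d(GU,V)=21/2
2. join E+J (d=2) ⇒ EJ; edges |E|=1, |J|=1
  updated: d(A,EJ)=53/2, d(EJ,GU)=18, d(EJ,R)=12, d(EJ,V)=8
3. join R+V (d=6) ⇒ RV; edges |R|=3, |V|=3
  updated: d(A,RV)=53/2, d(EJ,RV)=10, d(GU,RV)=37/4
4. join GU+RV (d=37/4) ⇒ GRUV; edges |GU|=33/8, |RV|=13/8
  updated: d(A,GRUV)=85/4, d(EJ,GRUV)=14
5. join EJ+GRUV (d=14) ⇒ EGJRUV; edges |EJ|=6, |GRUV|=19/8
  updated: d(A,EGJRUV)=23
6. join A+EGJRUV (d=23) ⇒ AEGJRUV; edges |A|=23/2, |EGJRUV|=9/2
final tree: (A:23/2,((E:1,J:1):6,((G:1/2,U:1/2):33/8,(R:3,V:3):13/8):19/8):9/2)
total length: 313/8

3,3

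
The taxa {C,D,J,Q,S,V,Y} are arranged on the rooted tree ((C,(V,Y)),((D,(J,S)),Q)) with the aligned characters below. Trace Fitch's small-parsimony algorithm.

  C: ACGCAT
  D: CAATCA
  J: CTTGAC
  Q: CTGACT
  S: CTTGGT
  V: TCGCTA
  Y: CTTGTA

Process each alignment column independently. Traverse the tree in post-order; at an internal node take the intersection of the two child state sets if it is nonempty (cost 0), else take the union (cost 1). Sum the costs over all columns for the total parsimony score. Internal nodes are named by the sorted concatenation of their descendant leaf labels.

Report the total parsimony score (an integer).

19

VY@0: {T} ∪ {C} = {C,T} (union, +1)
CVY@0: {A} ∪ {C,T} = {A,C,T} (union, +1)
JS@0: {C} ∩ {C} = {C} (intersection, +0)
DJS@0: {C} ∩ {C} = {C} (intersection, +0)
DJQS@0: {C} ∩ {C} = {C} (intersection, +0)
CDJQSVY@0: {A,C,T} ∩ {C} = {C} (intersection, +0)
VY@1: {C} ∪ {T} = {C,T} (union, +1)
CVY@1: {C} ∩ {C,T} = {C} (intersection, +0)
JS@1: {T} ∩ {T} = {T} (intersection, +0)
DJS@1: {A} ∪ {T} = {A,T} (union, +1)
DJQS@1: {A,T} ∩ {T} = {T} (intersection, +0)
CDJQSVY@1: {C} ∪ {T} = {C,T} (union, +1)
VY@2: {G} ∪ {T} = {G,T} (union, +1)
CVY@2: {G} ∩ {G,T} = {G} (intersection, +0)
JS@2: {T} ∩ {T} = {T} (intersection, +0)
DJS@2: {A} ∪ {T} = {A,T} (union, +1)
DJQS@2: {A,T} ∪ {G} = {A,G,T} (union, +1)
CDJQSVY@2: {G} ∩ {A,G,T} = {G} (intersection, +0)
VY@3: {C} ∪ {G} = {C,G} (union, +1)
CVY@3: {C} ∩ {C,G} = {C} (intersection, +0)
JS@3: {G} ∩ {G} = {G} (intersection, +0)
DJS@3: {T} ∪ {G} = {G,T} (union, +1)
DJQS@3: {G,T} ∪ {A} = {A,G,T} (union, +1)
CDJQSVY@3: {C} ∪ {A,G,T} = {A,C,G,T} (union, +1)
VY@4: {T} ∩ {T} = {T} (intersection, +0)
CVY@4: {A} ∪ {T} = {A,T} (union, +1)
JS@4: {A} ∪ {G} = {A,G} (union, +1)
DJS@4: {C} ∪ {A,G} = {A,C,G} (union, +1)
DJQS@4: {A,C,G} ∩ {C} = {C} (intersection, +0)
CDJQSVY@4: {A,T} ∪ {C} = {A,C,T} (union, +1)
VY@5: {A} ∩ {A} = {A} (intersection, +0)
CVY@5: {T} ∪ {A} = {A,T} (union, +1)
JS@5: {C} ∪ {T} = {C,T} (union, +1)
DJS@5: {A} ∪ {C,T} = {A,C,T} (union, +1)
DJQS@5: {A,C,T} ∩ {T} = {T} (intersection, +0)
CDJQSVY@5: {A,T} ∩ {T} = {T} (intersection, +0)
per-site changes: [2, 3, 3, 4, 4, 3]; total = 19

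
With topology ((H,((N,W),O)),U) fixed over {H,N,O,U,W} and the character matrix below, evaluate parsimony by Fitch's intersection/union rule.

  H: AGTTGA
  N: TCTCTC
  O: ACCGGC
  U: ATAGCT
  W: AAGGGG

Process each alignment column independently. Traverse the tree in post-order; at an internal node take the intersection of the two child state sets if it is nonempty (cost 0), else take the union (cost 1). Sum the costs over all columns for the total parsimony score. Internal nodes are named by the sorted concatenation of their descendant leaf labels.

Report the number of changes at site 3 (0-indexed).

2

site 0, node NW: N={T} ∪ W={A} → {A,T} (+1)
site 0, node NOW: NW={A,T} ∩ O={A} → {A} (+0)
site 0, node HNOW: H={A} ∩ NOW={A} → {A} (+0)
site 0, node HNOUW: HNOW={A} ∩ U={A} → {A} (+0)
site 1, node NW: N={C} ∪ W={A} → {A,C} (+1)
site 1, node NOW: NW={A,C} ∩ O={C} → {C} (+0)
site 1, node HNOW: H={G} ∪ NOW={C} → {C,G} (+1)
site 1, node HNOUW: HNOW={C,G} ∪ U={T} → {C,G,T} (+1)
site 2, node NW: N={T} ∪ W={G} → {G,T} (+1)
site 2, node NOW: NW={G,T} ∪ O={C} → {C,G,T} (+1)
site 2, node HNOW: H={T} ∩ NOW={C,G,T} → {T} (+0)
site 2, node HNOUW: HNOW={T} ∪ U={A} → {A,T} (+1)
site 3, node NW: N={C} ∪ W={G} → {C,G} (+1)
site 3, node NOW: NW={C,G} ∩ O={G} → {G} (+0)
site 3, node HNOW: H={T} ∪ NOW={G} → {G,T} (+1)
site 3, node HNOUW: HNOW={G,T} ∩ U={G} → {G} (+0)
site 4, node NW: N={T} ∪ W={G} → {G,T} (+1)
site 4, node NOW: NW={G,T} ∩ O={G} → {G} (+0)
site 4, node HNOW: H={G} ∩ NOW={G} → {G} (+0)
site 4, node HNOUW: HNOW={G} ∪ U={C} → {C,G} (+1)
site 5, node NW: N={C} ∪ W={G} → {C,G} (+1)
site 5, node NOW: NW={C,G} ∩ O={C} → {C} (+0)
site 5, node HNOW: H={A} ∪ NOW={C} → {A,C} (+1)
site 5, node HNOUW: HNOW={A,C} ∪ U={T} → {A,C,T} (+1)
per-site changes: [1, 3, 3, 2, 2, 3]; total = 14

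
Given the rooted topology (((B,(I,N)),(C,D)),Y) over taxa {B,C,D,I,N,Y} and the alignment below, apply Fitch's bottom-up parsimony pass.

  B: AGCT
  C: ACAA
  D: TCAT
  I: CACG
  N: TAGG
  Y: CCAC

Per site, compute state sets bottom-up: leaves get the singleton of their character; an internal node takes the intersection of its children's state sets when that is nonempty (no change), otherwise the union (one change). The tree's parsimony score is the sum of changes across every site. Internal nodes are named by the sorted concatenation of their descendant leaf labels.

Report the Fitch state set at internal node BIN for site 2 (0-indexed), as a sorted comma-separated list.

IN@0: {C} ∪ {T} = {C,T} (union, +1)
BIN@0: {A} ∪ {C,T} = {A,C,T} (union, +1)
CD@0: {A} ∪ {T} = {A,T} (union, +1)
BCDIN@0: {A,C,T} ∩ {A,T} = {A,T} (intersection, +0)
BCDINY@0: {A,T} ∪ {C} = {A,C,T} (union, +1)
IN@1: {A} ∩ {A} = {A} (intersection, +0)
BIN@1: {G} ∪ {A} = {A,G} (union, +1)
CD@1: {C} ∩ {C} = {C} (intersection, +0)
BCDIN@1: {A,G} ∪ {C} = {A,C,G} (union, +1)
BCDINY@1: {A,C,G} ∩ {C} = {C} (intersection, +0)
IN@2: {C} ∪ {G} = {C,G} (union, +1)
BIN@2: {C} ∩ {C,G} = {C} (intersection, +0)
CD@2: {A} ∩ {A} = {A} (intersection, +0)
BCDIN@2: {C} ∪ {A} = {A,C} (union, +1)
BCDINY@2: {A,C} ∩ {A} = {A} (intersection, +0)
IN@3: {G} ∩ {G} = {G} (intersection, +0)
BIN@3: {T} ∪ {G} = {G,T} (union, +1)
CD@3: {A} ∪ {T} = {A,T} (union, +1)
BCDIN@3: {G,T} ∩ {A,T} = {T} (intersection, +0)
BCDINY@3: {T} ∪ {C} = {C,T} (union, +1)
per-site changes: [4, 2, 2, 3]; total = 11

C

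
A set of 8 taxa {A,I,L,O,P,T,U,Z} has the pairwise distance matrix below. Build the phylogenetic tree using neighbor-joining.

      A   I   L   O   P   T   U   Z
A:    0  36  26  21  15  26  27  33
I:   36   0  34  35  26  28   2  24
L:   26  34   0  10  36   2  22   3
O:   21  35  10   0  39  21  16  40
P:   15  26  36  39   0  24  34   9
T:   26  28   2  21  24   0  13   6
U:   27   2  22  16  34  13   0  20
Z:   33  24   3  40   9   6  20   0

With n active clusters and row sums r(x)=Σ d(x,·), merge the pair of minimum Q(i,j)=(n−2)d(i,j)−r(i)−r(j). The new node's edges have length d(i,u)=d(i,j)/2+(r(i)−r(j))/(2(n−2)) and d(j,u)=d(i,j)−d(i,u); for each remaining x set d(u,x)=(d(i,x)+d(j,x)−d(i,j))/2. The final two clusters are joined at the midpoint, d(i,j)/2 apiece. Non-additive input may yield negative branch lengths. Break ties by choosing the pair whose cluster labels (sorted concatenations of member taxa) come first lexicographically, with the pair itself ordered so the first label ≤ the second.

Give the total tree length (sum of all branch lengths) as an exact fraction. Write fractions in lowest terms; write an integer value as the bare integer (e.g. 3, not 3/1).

2083/32

step 1: merge (I,U) at d=2, Q=-307; branch lengths I→21/4, U→-13/4; new cluster IU
  updated: d(A,IU)=61/2, d(IU,L)=27, d(IU,O)=49/2, d(IU,P)=29, d(IU,T)=39/2, d(IU,Z)=21
step 2: merge (A,P) at d=15, Q=-457/2; branch lengths A→149/20, P→151/20; new cluster AP
  updated: d(AP,IU)=89/4, d(AP,L)=47/2, d(AP,O)=45/2, d(AP,T)=35/2, d(AP,Z)=27/2
step 3: merge (L,O) at d=10, Q=-287/2; branch lengths L→-25/16, O→185/16; new cluster LO
  updated: d(AP,LO)=18, d(IU,LO)=83/4, d(LO,T)=13/2, d(LO,Z)=33/2
step 4: merge (LO,T) at d=13/2, Q=-367/4; branch lengths LO→127/24, T→29/24; new cluster LOT
  updated: d(AP,LOT)=29/2, d(IU,LOT)=135/8, d(LOT,Z)=8
step 5: merge (AP,IU) at d=89/4, Q=-527/8; branch lengths AP→277/32, IU→435/32; new cluster AIPU
  updated: d(AIPU,LOT)=73/16, d(AIPU,Z)=49/8
step 6: merge (AIPU,LOT) at d=73/16, Q=-299/16; branch lengths AIPU→43/32, LOT→103/32; new cluster AILOPTU
  updated: d(AILOPTU,Z)=153/32
step 7: merge (AILOPTU,Z) at d=153/32; branch lengths AILOPTU→153/64, Z→153/64; new cluster AILOPTUZ
final tree: ((((A:149/20,P:151/20):277/32,(I:21/4,U:-13/4):435/32):43/32,((L:-25/16,O:185/16):127/24,T:29/24):103/32):153/64,Z:153/64)
total length: 2083/32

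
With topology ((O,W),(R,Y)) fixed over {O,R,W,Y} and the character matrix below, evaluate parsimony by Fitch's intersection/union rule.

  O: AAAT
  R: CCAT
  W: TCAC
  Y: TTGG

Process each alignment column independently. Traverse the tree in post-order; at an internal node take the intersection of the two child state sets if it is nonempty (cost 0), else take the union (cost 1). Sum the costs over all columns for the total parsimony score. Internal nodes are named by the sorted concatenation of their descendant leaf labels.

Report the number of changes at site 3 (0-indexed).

[col 0] OW: children O:{A}, W:{T} ∪→ {A,T}; cost 1
[col 0] RY: children R:{C}, Y:{T} ∪→ {C,T}; cost 1
[col 0] ORWY: children OW:{A,T}, RY:{C,T} ∩→ {T}; cost 0
[col 1] OW: children O:{A}, W:{C} ∪→ {A,C}; cost 1
[col 1] RY: children R:{C}, Y:{T} ∪→ {C,T}; cost 1
[col 1] ORWY: children OW:{A,C}, RY:{C,T} ∩→ {C}; cost 0
[col 2] OW: children O:{A}, W:{A} ∩→ {A}; cost 0
[col 2] RY: children R:{A}, Y:{G} ∪→ {A,G}; cost 1
[col 2] ORWY: children OW:{A}, RY:{A,G} ∩→ {A}; cost 0
[col 3] OW: children O:{T}, W:{C} ∪→ {C,T}; cost 1
[col 3] RY: children R:{T}, Y:{G} ∪→ {G,T}; cost 1
[col 3] ORWY: children OW:{C,T}, RY:{G,T} ∩→ {T}; cost 0
per-site changes: [2, 2, 1, 2]; total = 7

2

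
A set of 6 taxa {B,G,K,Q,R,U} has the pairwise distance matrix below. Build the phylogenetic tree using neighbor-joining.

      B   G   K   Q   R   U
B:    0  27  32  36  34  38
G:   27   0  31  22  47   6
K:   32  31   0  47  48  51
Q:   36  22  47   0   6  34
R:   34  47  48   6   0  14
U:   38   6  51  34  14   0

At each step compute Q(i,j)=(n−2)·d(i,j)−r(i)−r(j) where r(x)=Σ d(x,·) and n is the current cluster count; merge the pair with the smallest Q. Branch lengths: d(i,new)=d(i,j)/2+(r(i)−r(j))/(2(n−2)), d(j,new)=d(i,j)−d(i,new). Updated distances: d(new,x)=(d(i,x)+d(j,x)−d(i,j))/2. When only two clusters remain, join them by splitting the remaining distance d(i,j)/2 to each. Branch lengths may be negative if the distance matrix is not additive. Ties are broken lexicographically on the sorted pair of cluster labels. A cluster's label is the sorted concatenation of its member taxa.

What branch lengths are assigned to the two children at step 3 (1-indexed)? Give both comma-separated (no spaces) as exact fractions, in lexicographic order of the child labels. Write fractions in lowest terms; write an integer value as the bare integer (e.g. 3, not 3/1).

iteration 1: select Q,R (d=6, Q=-270); attach at lengths (5/2, 7/2); label the merged cluster QR
  updated: d(B,QR)=32, d(G,QR)=63/2, d(K,QR)=89/2, d(QR,U)=21
iteration 2: select G,U (d=6, Q=-387/2); attach at lengths (-5/12, 77/12); label the merged cluster GU
  updated: d(B,GU)=59/2, d(GU,K)=38, d(GU,QR)=93/4
iteration 3: select B,K (d=32, Q=-144); attach at lengths (43/4, 85/4); label the merged cluster BK
  updated: d(BK,GU)=71/4, d(BK,QR)=89/4
iteration 4: select BK,GU (d=71/4, Q=-253/4); attach at lengths (67/8, 75/8); label the merged cluster BGKU
  updated: d(BGKU,QR)=111/8
iteration 5: select BGKU,QR (d=111/8); attach at lengths (111/16, 111/16); label the merged cluster BGKQRU
final tree: (((B:43/4,K:85/4):67/8,(G:-5/12,U:77/12):75/8):111/16,(Q:5/2,R:7/2):111/16)
total length: 605/8

43/4,85/4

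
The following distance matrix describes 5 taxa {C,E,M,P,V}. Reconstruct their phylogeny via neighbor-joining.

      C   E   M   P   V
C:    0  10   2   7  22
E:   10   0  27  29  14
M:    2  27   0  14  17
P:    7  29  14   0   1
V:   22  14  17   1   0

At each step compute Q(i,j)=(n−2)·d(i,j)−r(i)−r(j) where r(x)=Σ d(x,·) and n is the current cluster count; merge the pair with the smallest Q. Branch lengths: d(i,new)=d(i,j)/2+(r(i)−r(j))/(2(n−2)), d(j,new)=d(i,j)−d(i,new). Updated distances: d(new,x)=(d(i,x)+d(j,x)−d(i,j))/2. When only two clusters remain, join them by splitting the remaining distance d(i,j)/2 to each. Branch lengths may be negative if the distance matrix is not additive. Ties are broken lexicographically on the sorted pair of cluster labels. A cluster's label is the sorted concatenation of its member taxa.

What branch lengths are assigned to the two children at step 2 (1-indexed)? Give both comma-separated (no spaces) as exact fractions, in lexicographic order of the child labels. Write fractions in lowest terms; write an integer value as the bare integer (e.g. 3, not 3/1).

iteration 1: select P,V (d=1, Q=-102); attach at lengths (0, 1); label the merged cluster PV
  updated: d(C,PV)=14, d(E,PV)=21, d(M,PV)=15
iteration 2: select C,M (d=2, Q=-66); attach at lengths (-7/2, 11/2); label the merged cluster CM
  updated: d(CM,E)=35/2, d(CM,PV)=27/2
iteration 3: select CM,E (d=35/2, Q=-52); attach at lengths (5, 25/2); label the merged cluster CEM
  updated: d(CEM,PV)=17/2
iteration 4: select CEM,PV (d=17/2); attach at lengths (17/4, 17/4); label the merged cluster CEMPV
final tree: (((C:-7/2,M:11/2):5,E:25/2):17/4,(P:0,V:1):17/4)
total length: 29

-7/2,11/2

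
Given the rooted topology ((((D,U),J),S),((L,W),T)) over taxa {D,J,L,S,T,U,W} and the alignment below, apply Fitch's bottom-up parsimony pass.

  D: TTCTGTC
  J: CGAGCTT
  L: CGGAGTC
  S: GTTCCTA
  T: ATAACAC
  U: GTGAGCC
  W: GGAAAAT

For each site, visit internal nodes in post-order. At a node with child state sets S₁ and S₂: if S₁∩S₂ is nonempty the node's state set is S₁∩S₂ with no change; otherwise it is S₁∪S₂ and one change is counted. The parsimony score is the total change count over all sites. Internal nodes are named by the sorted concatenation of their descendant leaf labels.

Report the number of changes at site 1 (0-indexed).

[col 0] DU: children D:{T}, U:{G} ∪→ {G,T}; cost 1
[col 0] DJU: children DU:{G,T}, J:{C} ∪→ {C,G,T}; cost 1
[col 0] DJSU: children DJU:{C,G,T}, S:{G} ∩→ {G}; cost 0
[col 0] LW: children L:{C}, W:{G} ∪→ {C,G}; cost 1
[col 0] LTW: children LW:{C,G}, T:{A} ∪→ {A,C,G}; cost 1
[col 0] DJLSTUW: children DJSU:{G}, LTW:{A,C,G} ∩→ {G}; cost 0
[col 1] DU: children D:{T}, U:{T} ∩→ {T}; cost 0
[col 1] DJU: children DU:{T}, J:{G} ∪→ {G,T}; cost 1
[col 1] DJSU: children DJU:{G,T}, S:{T} ∩→ {T}; cost 0
[col 1] LW: children L:{G}, W:{G} ∩→ {G}; cost 0
[col 1] LTW: children LW:{G}, T:{T} ∪→ {G,T}; cost 1
[col 1] DJLSTUW: children DJSU:{T}, LTW:{G,T} ∩→ {T}; cost 0
[col 2] DU: children D:{C}, U:{G} ∪→ {C,G}; cost 1
[col 2] DJU: children DU:{C,G}, J:{A} ∪→ {A,C,G}; cost 1
[col 2] DJSU: children DJU:{A,C,G}, S:{T} ∪→ {A,C,G,T}; cost 1
[col 2] LW: children L:{G}, W:{A} ∪→ {A,G}; cost 1
[col 2] LTW: children LW:{A,G}, T:{A} ∩→ {A}; cost 0
[col 2] DJLSTUW: children DJSU:{A,C,G,T}, LTW:{A} ∩→ {A}; cost 0
[col 3] DU: children D:{T}, U:{A} ∪→ {A,T}; cost 1
[col 3] DJU: children DU:{A,T}, J:{G} ∪→ {A,G,T}; cost 1
[col 3] DJSU: children DJU:{A,G,T}, S:{C} ∪→ {A,C,G,T}; cost 1
[col 3] LW: children L:{A}, W:{A} ∩→ {A}; cost 0
[col 3] LTW: children LW:{A}, T:{A} ∩→ {A}; cost 0
[col 3] DJLSTUW: children DJSU:{A,C,G,T}, LTW:{A} ∩→ {A}; cost 0
[col 4] DU: children D:{G}, U:{G} ∩→ {G}; cost 0
[col 4] DJU: children DU:{G}, J:{C} ∪→ {C,G}; cost 1
[col 4] DJSU: children DJU:{C,G}, S:{C} ∩→ {C}; cost 0
[col 4] LW: children L:{G}, W:{A} ∪→ {A,G}; cost 1
[col 4] LTW: children LW:{A,G}, T:{C} ∪→ {A,C,G}; cost 1
[col 4] DJLSTUW: children DJSU:{C}, LTW:{A,C,G} ∩→ {C}; cost 0
[col 5] DU: children D:{T}, U:{C} ∪→ {C,T}; cost 1
[col 5] DJU: children DU:{C,T}, J:{T} ∩→ {T}; cost 0
[col 5] DJSU: children DJU:{T}, S:{T} ∩→ {T}; cost 0
[col 5] LW: children L:{T}, W:{A} ∪→ {A,T}; cost 1
[col 5] LTW: children LW:{A,T}, T:{A} ∩→ {A}; cost 0
[col 5] DJLSTUW: children DJSU:{T}, LTW:{A} ∪→ {A,T}; cost 1
[col 6] DU: children D:{C}, U:{C} ∩→ {C}; cost 0
[col 6] DJU: children DU:{C}, J:{T} ∪→ {C,T}; cost 1
[col 6] DJSU: children DJU:{C,T}, S:{A} ∪→ {A,C,T}; cost 1
[col 6] LW: children L:{C}, W:{T} ∪→ {C,T}; cost 1
[col 6] LTW: children LW:{C,T}, T:{C} ∩→ {C}; cost 0
[col 6] DJLSTUW: children DJSU:{A,C,T}, LTW:{C} ∩→ {C}; cost 0
per-site changes: [4, 2, 4, 3, 3, 3, 3]; total = 22

2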